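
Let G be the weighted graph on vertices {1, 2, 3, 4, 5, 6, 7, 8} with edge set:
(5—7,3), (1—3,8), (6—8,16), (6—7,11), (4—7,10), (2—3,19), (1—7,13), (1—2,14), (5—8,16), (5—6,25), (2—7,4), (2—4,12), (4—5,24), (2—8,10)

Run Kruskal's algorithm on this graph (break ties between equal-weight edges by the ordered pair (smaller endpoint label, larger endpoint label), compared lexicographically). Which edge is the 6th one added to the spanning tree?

6-7

Kruskal's algorithm — process edges by increasing weight (ties by edge label):
5—7 (3): add — endpoints in different components.
2—7 (4): add — endpoints in different components.
1—3 (8): add — endpoints in different components.
2—8 (10): add — endpoints in different components.
4—7 (10): add — endpoints in different components.
6—7 (11): add — endpoints in different components.
2—4 (12): skip — 2 and 4 already connected.
1—7 (13): add — endpoints in different components.
The 6th edge added is 6—7.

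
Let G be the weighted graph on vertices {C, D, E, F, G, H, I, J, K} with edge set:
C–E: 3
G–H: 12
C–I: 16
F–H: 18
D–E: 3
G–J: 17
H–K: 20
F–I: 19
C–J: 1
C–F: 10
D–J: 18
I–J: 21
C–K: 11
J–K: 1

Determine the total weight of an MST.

63

Prim's algorithm from E:
Step 1: frontier [C–E 3, D–E 3] → take C–E (3); add C.
Step 2: frontier [C–J 1, C–F 10, C–K 11, C–I 16, D–E 3] → take C–J (1); add J.
Step 3: frontier [C–F 10, C–K 11, C–I 16, D–E 3, J–K 1, G–J 17, D–J 18, I–J 21] → take J–K (1); add K.
Step 4: frontier [C–F 10, C–I 16, D–E 3, G–J 17, D–J 18, I–J 21, H–K 20] → take D–E (3); add D.
Step 5: frontier [C–F 10, C–I 16, G–J 17, I–J 21, H–K 20] → take C–F (10); add F.
Step 6: frontier [C–I 16, F–H 18, F–I 19, G–J 17, I–J 21, H–K 20] → take C–I (16); add I.
Step 7: frontier [F–H 18, G–J 17, H–K 20] → take G–J (17); add G.
Step 8: frontier [F–H 18, G–H 12, H–K 20] → take G–H (12); add H.
MST edges: C–E, C–J, J–K, D–E, C–F, C–I, G–J, G–H; total weight 3+1+1+3+10+16+17+12 = 63.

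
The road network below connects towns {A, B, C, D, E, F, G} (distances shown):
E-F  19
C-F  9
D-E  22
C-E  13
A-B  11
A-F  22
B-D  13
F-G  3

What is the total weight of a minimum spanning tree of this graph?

71

Kruskal: consider edges lightest-first.
F-G (3): add — endpoints in different components.
C-F (9): add — endpoints in different components.
A-B (11): add — endpoints in different components.
B-D (13): add — endpoints in different components.
C-E (13): add — endpoints in different components.
E-F (19): skip — E and F already connected.
A-F (22): add — endpoints in different components.
MST edges: F-G, C-F, A-B, B-D, C-E, A-F; total weight 3+9+11+13+13+22 = 71.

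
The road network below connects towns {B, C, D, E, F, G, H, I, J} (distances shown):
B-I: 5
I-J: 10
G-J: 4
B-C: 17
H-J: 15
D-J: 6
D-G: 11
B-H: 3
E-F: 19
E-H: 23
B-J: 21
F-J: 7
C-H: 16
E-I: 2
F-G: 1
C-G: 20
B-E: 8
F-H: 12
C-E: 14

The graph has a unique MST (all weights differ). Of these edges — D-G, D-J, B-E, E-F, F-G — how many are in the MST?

2

Sort edges by weight, then run Kruskal:
F-G (1): add — endpoints in different components.
E-I (2): add — endpoints in different components.
B-H (3): add — endpoints in different components.
G-J (4): add — endpoints in different components.
B-I (5): add — endpoints in different components.
D-J (6): add — endpoints in different components.
F-J (7): skip — F and J already connected.
B-E (8): skip — B and E already connected.
I-J (10): add — endpoints in different components.
D-G (11): skip — D and G already connected.
F-H (12): skip — F and H already connected.
C-E (14): add — endpoints in different components.
MST edge set: {F-G, E-I, B-H, G-J, B-I, D-J, I-J, C-E}.
Of the listed edges, {D-J, F-G} are in the MST → 2.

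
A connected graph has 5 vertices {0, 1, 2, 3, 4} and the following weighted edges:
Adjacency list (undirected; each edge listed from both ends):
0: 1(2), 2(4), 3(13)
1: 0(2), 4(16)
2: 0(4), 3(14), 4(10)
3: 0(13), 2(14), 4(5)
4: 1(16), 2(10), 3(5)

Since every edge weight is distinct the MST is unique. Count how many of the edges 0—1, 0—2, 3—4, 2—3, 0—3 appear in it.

Kruskal's algorithm — process edges by increasing weight (ties by edge label):
0—1 (2): add — endpoints in different components.
0—2 (4): add — endpoints in different components.
3—4 (5): add — endpoints in different components.
2—4 (10): add — endpoints in different components.
MST edge set: {0—1, 0—2, 3—4, 2—4}.
Of the listed edges, {0—1, 0—2, 3—4} are in the MST → 3.

3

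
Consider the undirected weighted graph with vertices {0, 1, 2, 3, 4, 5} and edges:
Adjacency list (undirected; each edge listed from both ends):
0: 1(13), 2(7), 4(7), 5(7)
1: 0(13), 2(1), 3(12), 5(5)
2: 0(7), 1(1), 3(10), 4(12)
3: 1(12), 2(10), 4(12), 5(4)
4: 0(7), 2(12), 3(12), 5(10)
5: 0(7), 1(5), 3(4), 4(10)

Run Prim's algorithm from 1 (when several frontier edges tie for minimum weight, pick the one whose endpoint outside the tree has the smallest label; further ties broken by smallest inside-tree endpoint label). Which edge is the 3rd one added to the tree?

Grow the tree from 1 using Prim:
Step 1: cheapest edge leaving the tree is 1–2 (1); add 2.
Step 2: cheapest edge leaving the tree is 1–5 (5); add 5.
Step 3: cheapest edge leaving the tree is 3–5 (4); add 3.
Step 4: cheapest edge leaving the tree is 0–2 (7); add 0.
Step 5: cheapest edge leaving the tree is 0–4 (7); add 4.
The 3rd edge added is 3–5.

3-5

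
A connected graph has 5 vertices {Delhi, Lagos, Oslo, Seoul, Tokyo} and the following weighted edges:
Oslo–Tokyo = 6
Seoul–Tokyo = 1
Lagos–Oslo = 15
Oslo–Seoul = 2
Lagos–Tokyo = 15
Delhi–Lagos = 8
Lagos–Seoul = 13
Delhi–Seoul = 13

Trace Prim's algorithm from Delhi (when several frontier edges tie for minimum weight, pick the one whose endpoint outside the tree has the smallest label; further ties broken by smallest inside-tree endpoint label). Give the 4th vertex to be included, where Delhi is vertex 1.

Grow the tree from Delhi using Prim:
Step 1: cheapest edge leaving the tree is Delhi–Lagos (8); add Lagos.
Step 2: cheapest edge leaving the tree is Delhi–Seoul (13); add Seoul.
Step 3: cheapest edge leaving the tree is Seoul–Tokyo (1); add Tokyo.
Step 4: cheapest edge leaving the tree is Oslo–Seoul (2); add Oslo.
Vertex order: Delhi, Lagos, Seoul, Tokyo, Oslo. The 4th vertex is Tokyo.

Tokyo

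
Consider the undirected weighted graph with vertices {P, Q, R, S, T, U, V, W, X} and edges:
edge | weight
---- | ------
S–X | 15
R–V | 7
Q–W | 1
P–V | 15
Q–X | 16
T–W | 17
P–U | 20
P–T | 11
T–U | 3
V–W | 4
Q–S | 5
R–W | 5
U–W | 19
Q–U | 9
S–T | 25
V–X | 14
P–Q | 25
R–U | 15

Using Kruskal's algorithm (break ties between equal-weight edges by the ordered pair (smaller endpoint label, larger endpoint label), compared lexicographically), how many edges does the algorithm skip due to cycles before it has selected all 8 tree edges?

Kruskal: consider edges lightest-first.
Q–W (1): add — endpoints in different components.
T–U (3): add — endpoints in different components.
V–W (4): add — endpoints in different components.
Q–S (5): add — endpoints in different components.
R–W (5): add — endpoints in different components.
R–V (7): skip — R and V already connected.
Q–U (9): add — endpoints in different components.
P–T (11): add — endpoints in different components.
V–X (14): add — endpoints in different components.
Edges rejected before the tree was complete: 1.

1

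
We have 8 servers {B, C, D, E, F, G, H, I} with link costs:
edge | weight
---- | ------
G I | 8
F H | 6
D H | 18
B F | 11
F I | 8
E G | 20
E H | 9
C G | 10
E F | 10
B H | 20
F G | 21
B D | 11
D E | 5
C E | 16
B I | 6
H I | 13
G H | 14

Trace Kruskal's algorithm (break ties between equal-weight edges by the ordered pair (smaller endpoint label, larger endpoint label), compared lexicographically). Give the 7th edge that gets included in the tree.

C-G

Sort edges by weight, then run Kruskal:
D E (5): add — endpoints in different components.
B I (6): add — endpoints in different components.
F H (6): add — endpoints in different components.
F I (8): add — endpoints in different components.
G I (8): add — endpoints in different components.
E H (9): add — endpoints in different components.
C G (10): add — endpoints in different components.
The 7th edge added is C G.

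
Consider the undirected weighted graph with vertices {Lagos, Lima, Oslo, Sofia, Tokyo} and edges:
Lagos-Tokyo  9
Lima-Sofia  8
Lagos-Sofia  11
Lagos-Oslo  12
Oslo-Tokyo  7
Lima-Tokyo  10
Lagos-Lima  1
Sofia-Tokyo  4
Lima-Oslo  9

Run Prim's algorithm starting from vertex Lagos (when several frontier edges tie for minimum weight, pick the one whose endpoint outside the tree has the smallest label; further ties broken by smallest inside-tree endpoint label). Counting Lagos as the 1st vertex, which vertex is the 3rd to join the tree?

Grow the tree from Lagos using Prim:
Step 1: cheapest edge leaving the tree is Lagos-Lima (1); add Lima.
Step 2: cheapest edge leaving the tree is Lima-Sofia (8); add Sofia.
Step 3: cheapest edge leaving the tree is Sofia-Tokyo (4); add Tokyo.
Step 4: cheapest edge leaving the tree is Oslo-Tokyo (7); add Oslo.
Vertex order: Lagos, Lima, Sofia, Tokyo, Oslo. The 3rd vertex is Sofia.

Sofia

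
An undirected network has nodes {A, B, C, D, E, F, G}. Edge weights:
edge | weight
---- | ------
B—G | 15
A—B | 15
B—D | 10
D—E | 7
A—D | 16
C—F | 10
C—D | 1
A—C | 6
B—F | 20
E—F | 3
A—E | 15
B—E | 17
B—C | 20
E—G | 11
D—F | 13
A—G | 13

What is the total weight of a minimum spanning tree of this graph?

Kruskal's algorithm — process edges by increasing weight (ties by edge label):
C—D (1): add. Components now {A} {B} {C,D} {E} {F} {G}
E—F (3): add. Components now {A} {B} {C,D} {E,F} {G}
A—C (6): add. Components now {A,C,D} {B} {E,F} {G}
D—E (7): add. Components now {A,C,D,E,F} {B} {G}
B—D (10): add. Components now {A,B,C,D,E,F} {G}
C—F (10): skip — C and F already connected.
E—G (11): add. Components now {A,B,C,D,E,F,G}
MST edges: C—D, E—F, A—C, D—E, B—D, E—G; total weight 1+3+6+7+10+11 = 38.

38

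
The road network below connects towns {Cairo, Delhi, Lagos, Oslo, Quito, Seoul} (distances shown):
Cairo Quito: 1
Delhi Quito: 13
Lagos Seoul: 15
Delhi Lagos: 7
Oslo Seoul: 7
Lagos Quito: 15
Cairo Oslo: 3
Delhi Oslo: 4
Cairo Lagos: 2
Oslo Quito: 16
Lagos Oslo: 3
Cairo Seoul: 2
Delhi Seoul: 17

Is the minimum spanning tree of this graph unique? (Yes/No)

Sort edges by weight, then run Kruskal:
Cairo Quito (1): add — endpoints in different components.
Cairo Lagos (2): add — endpoints in different components.
Cairo Seoul (2): add — endpoints in different components.
Cairo Oslo (3): add — endpoints in different components.
Lagos Oslo (3): skip — Oslo and Lagos already connected.
Delhi Oslo (4): add — endpoints in different components.
Non-tree edge Lagos Oslo has weight 3, equal to the heaviest edge on its tree cycle — swapping gives another MST of the same weight. Not unique.

No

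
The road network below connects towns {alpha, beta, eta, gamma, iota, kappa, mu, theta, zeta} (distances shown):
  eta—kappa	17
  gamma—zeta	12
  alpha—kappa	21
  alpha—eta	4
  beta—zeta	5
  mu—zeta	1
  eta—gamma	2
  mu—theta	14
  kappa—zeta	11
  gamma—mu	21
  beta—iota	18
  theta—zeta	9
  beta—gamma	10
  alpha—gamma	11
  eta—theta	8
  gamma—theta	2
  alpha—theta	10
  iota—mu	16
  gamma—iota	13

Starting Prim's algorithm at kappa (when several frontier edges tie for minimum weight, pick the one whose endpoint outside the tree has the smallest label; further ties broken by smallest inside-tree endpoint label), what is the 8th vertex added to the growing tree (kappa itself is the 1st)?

Grow the tree from kappa using Prim:
Step 1: cheapest edge leaving the tree is kappa—zeta (11); add zeta.
Step 2: cheapest edge leaving the tree is mu—zeta (1); add mu.
Step 3: cheapest edge leaving the tree is beta—zeta (5); add beta.
Step 4: cheapest edge leaving the tree is theta—zeta (9); add theta.
Step 5: cheapest edge leaving the tree is gamma—theta (2); add gamma.
Step 6: cheapest edge leaving the tree is eta—gamma (2); add eta.
Step 7: cheapest edge leaving the tree is alpha—eta (4); add alpha.
Step 8: cheapest edge leaving the tree is gamma—iota (13); add iota.
Vertex order: kappa, zeta, mu, beta, theta, gamma, eta, alpha, iota. The 8th vertex is alpha.

alpha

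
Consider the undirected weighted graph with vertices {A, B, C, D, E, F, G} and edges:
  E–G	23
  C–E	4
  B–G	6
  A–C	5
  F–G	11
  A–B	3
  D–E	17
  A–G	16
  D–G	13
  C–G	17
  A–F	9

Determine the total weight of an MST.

Prim, starting at G.
Step 1: cheapest edge leaving the tree is B–G (6); add B.
Step 2: cheapest edge leaving the tree is A–B (3); add A.
Step 3: cheapest edge leaving the tree is A–C (5); add C.
Step 4: cheapest edge leaving the tree is C–E (4); add E.
Step 5: cheapest edge leaving the tree is A–F (9); add F.
Step 6: cheapest edge leaving the tree is D–G (13); add D.
MST edges: B–G, A–B, A–C, C–E, A–F, D–G; total weight 6+3+5+4+9+13 = 40.

40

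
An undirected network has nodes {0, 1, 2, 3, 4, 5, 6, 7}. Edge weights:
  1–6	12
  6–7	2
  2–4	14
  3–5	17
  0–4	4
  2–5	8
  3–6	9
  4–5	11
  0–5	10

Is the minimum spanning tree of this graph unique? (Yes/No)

Sort edges by weight, then run Kruskal:
6–7 (2): add — endpoints in different components.
0–4 (4): add — endpoints in different components.
2–5 (8): add — endpoints in different components.
3–6 (9): add — endpoints in different components.
0–5 (10): add — endpoints in different components.
4–5 (11): skip — 4 and 5 already connected.
1–6 (12): add — endpoints in different components.
2–4 (14): skip — 2 and 4 already connected.
3–5 (17): add — endpoints in different components.
Every non-tree edge has weight strictly greater than the heaviest edge on the tree path between its endpoints, so the MST is unique.

Yes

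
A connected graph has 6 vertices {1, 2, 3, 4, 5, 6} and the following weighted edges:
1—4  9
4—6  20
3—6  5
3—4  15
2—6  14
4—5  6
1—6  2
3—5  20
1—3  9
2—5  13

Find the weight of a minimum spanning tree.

35

Sort edges by weight, then run Kruskal:
1—6 (2): add — endpoints in different components.
3—6 (5): add — endpoints in different components.
4—5 (6): add — endpoints in different components.
1—3 (9): skip — 1 and 3 already connected.
1—4 (9): add — endpoints in different components.
2—5 (13): add — endpoints in different components.
MST edges: 1—6, 3—6, 4—5, 1—4, 2—5; total weight 2+5+6+9+13 = 35.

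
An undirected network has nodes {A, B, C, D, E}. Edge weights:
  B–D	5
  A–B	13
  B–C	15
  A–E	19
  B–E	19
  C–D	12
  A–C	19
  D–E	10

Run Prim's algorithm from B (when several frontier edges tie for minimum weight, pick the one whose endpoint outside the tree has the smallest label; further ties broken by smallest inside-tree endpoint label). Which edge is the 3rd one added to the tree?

C-D

Grow the tree from B using Prim:
Step 1: cheapest edge leaving the tree is B–D (5); add D.
Step 2: cheapest edge leaving the tree is D–E (10); add E.
Step 3: cheapest edge leaving the tree is C–D (12); add C.
Step 4: cheapest edge leaving the tree is A–B (13); add A.
The 3rd edge added is C–D.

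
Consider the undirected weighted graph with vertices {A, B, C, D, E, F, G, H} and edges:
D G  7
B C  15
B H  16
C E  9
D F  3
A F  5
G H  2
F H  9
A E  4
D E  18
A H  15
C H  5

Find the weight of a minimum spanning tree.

41

Kruskal: consider edges lightest-first.
G H (2): add — endpoints in different components.
D F (3): add — endpoints in different components.
A E (4): add — endpoints in different components.
A F (5): add — endpoints in different components.
C H (5): add — endpoints in different components.
D G (7): add — endpoints in different components.
C E (9): skip — C and E already connected.
F H (9): skip — F and H already connected.
A H (15): skip — A and H already connected.
B C (15): add — endpoints in different components.
MST edges: G H, D F, A E, A F, C H, D G, B C; total weight 2+3+4+5+5+7+15 = 41.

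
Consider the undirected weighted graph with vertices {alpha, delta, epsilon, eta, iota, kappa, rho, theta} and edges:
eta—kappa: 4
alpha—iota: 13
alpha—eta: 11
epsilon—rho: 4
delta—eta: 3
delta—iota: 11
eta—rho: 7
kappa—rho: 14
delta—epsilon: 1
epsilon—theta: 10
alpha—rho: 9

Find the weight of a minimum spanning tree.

42

Grow the tree from alpha using Prim:
Step 1: cheapest edge leaving the tree is alpha—rho (9); add rho.
Step 2: cheapest edge leaving the tree is epsilon—rho (4); add epsilon.
Step 3: cheapest edge leaving the tree is delta—epsilon (1); add delta.
Step 4: cheapest edge leaving the tree is delta—eta (3); add eta.
Step 5: cheapest edge leaving the tree is eta—kappa (4); add kappa.
Step 6: cheapest edge leaving the tree is epsilon—theta (10); add theta.
Step 7: cheapest edge leaving the tree is delta—iota (11); add iota.
MST edges: alpha—rho, epsilon—rho, delta—epsilon, delta—eta, eta—kappa, epsilon—theta, delta—iota; total weight 9+4+1+3+4+10+11 = 42.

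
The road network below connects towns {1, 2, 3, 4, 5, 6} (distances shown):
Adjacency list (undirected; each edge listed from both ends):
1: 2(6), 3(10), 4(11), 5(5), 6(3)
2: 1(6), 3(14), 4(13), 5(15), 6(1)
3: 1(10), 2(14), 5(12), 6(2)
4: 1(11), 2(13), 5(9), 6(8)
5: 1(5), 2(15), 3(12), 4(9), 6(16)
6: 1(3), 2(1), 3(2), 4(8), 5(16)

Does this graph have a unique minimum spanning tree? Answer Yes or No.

Yes

Kruskal: consider edges lightest-first.
2 6 (1): add. Components now {1} {2,6} {3} {4} {5}
3 6 (2): add. Components now {1} {2,3,6} {4} {5}
1 6 (3): add. Components now {1,2,3,6} {4} {5}
1 5 (5): add. Components now {1,2,3,5,6} {4}
1 2 (6): skip — 1 and 2 already connected.
4 6 (8): add. Components now {1,2,3,4,5,6}
Every non-tree edge has weight strictly greater than the heaviest edge on the tree path between its endpoints, so the MST is unique.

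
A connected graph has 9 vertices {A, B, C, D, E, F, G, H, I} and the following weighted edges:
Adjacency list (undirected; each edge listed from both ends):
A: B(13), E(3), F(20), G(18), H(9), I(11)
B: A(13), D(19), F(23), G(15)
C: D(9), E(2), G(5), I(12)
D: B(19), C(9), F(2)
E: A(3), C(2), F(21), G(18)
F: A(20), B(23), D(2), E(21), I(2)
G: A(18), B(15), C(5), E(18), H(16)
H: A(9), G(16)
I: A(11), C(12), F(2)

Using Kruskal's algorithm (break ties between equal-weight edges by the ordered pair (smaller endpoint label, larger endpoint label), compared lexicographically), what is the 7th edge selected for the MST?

Sort edges by weight, then run Kruskal:
C—E (2): add — endpoints in different components.
D—F (2): add — endpoints in different components.
F—I (2): add — endpoints in different components.
A—E (3): add — endpoints in different components.
C—G (5): add — endpoints in different components.
A—H (9): add — endpoints in different components.
C—D (9): add — endpoints in different components.
A—I (11): skip — A and I already connected.
C—I (12): skip — C and I already connected.
A—B (13): add — endpoints in different components.
The 7th edge added is C—D.

C-D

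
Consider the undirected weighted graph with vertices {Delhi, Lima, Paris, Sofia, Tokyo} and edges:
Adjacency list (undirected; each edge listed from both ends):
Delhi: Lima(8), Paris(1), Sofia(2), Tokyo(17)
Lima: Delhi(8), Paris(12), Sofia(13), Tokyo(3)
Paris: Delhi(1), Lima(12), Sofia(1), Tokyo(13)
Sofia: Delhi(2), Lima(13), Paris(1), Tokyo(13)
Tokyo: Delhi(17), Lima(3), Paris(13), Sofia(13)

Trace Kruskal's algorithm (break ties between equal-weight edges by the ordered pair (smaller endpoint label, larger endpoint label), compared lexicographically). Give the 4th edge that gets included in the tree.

Delhi-Lima

Sort edges by weight, then run Kruskal:
Delhi-Paris (1): add. Components now {Delhi,Paris} {Tokyo} {Lima} {Sofia}
Paris-Sofia (1): add. Components now {Delhi,Paris,Sofia} {Tokyo} {Lima}
Delhi-Sofia (2): skip — Delhi and Sofia already connected.
Lima-Tokyo (3): add. Components now {Delhi,Paris,Sofia} {Lima,Tokyo}
Delhi-Lima (8): add. Components now {Delhi,Lima,Paris,Sofia,Tokyo}
The 4th edge added is Delhi-Lima.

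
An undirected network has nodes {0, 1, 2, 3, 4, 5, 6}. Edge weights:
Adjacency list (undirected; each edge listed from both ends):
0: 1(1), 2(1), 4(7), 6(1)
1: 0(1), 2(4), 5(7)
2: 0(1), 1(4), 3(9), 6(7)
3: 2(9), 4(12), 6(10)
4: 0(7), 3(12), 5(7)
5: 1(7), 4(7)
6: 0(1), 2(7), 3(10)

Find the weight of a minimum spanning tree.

26

Grow the tree from 0 using Prim:
Step 1: frontier [0-1 1, 0-2 1, 0-6 1, 0-4 7] → take 0-1 (1); add 1.
Step 2: frontier [0-2 1, 0-6 1, 0-4 7, 1-2 4, 1-5 7] → take 0-2 (1); add 2.
Step 3: frontier [0-6 1, 0-4 7, 1-5 7, 2-6 7, 2-3 9] → take 0-6 (1); add 6.
Step 4: frontier [0-4 7, 1-5 7, 2-3 9, 3-6 10] → take 0-4 (7); add 4.
Step 5: frontier [1-5 7, 2-3 9, 4-5 7, 3-4 12, 3-6 10] → take 1-5 (7); add 5.
Step 6: frontier [2-3 9, 3-4 12, 3-6 10] → take 2-3 (9); add 3.
MST edges: 0-1, 0-2, 0-6, 0-4, 1-5, 2-3; total weight 1+1+1+7+7+9 = 26.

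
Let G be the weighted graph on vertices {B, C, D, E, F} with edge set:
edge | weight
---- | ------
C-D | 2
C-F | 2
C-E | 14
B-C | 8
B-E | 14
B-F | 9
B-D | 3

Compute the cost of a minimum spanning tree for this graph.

Kruskal's algorithm — process edges by increasing weight (ties by edge label):
C-D (2): add — endpoints in different components.
C-F (2): add — endpoints in different components.
B-D (3): add — endpoints in different components.
B-C (8): skip — B and C already connected.
B-F (9): skip — B and F already connected.
B-E (14): add — endpoints in different components.
MST edges: C-D, C-F, B-D, B-E; total weight 2+2+3+14 = 21.

21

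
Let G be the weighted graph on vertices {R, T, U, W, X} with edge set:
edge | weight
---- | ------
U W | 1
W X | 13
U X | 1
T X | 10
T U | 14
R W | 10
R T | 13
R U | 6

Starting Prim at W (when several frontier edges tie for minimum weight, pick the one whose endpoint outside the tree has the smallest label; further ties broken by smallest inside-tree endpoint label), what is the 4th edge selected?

T-X

Prim, starting at W.
Step 1: frontier [U W 1, R W 10, W X 13] → take U W (1); add U.
Step 2: frontier [U X 1, R U 6, T U 14, R W 10, W X 13] → take U X (1); add X.
Step 3: frontier [R U 6, T U 14, R W 10, T X 10] → take R U (6); add R.
Step 4: frontier [R T 13, T U 14, T X 10] → take T X (10); add T.
The 4th edge added is T X.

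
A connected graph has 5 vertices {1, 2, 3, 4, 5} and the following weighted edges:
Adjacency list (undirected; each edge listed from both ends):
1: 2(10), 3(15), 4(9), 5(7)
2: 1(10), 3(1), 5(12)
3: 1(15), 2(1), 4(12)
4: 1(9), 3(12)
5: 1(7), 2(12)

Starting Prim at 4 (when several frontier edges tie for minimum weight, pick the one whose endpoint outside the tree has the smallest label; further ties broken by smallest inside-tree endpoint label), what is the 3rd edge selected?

1-2

Prim, starting at 4.
Step 1: frontier [1—4 9, 3—4 12] → take 1—4 (9); add 1.
Step 2: frontier [1—5 7, 1—2 10, 1—3 15, 3—4 12] → take 1—5 (7); add 5.
Step 3: frontier [1—2 10, 1—3 15, 3—4 12, 2—5 12] → take 1—2 (10); add 2.
Step 4: frontier [1—3 15, 2—3 1, 3—4 12] → take 2—3 (1); add 3.
The 3rd edge added is 1—2.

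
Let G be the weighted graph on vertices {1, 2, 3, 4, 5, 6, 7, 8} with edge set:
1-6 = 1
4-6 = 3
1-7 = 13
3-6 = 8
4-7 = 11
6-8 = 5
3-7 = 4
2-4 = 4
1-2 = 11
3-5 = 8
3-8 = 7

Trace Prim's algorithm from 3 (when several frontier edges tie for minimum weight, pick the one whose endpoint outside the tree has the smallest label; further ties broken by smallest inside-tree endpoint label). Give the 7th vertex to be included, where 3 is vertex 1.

2

Grow the tree from 3 using Prim:
Step 1: frontier [3-7 4, 3-8 7, 3-5 8, 3-6 8] → take 3-7 (4); add 7.
Step 2: frontier [3-8 7, 3-5 8, 3-6 8, 4-7 11, 1-7 13] → take 3-8 (7); add 8.
Step 3: frontier [3-5 8, 3-6 8, 4-7 11, 1-7 13, 6-8 5] → take 6-8 (5); add 6.
Step 4: frontier [3-5 8, 1-6 1, 4-6 3, 4-7 11, 1-7 13] → take 1-6 (1); add 1.
Step 5: frontier [1-2 11, 3-5 8, 4-6 3, 4-7 11] → take 4-6 (3); add 4.
Step 6: frontier [1-2 11, 3-5 8, 2-4 4] → take 2-4 (4); add 2.
Step 7: frontier [3-5 8] → take 3-5 (8); add 5.
Vertex order: 3, 7, 8, 6, 1, 4, 2, 5. The 7th vertex is 2.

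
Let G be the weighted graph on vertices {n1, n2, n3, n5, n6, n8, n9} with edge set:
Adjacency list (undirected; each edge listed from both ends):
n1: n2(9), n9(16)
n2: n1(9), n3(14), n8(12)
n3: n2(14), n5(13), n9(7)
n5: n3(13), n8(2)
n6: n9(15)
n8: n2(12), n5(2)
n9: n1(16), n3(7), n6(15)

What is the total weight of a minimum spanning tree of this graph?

58

Prim's algorithm from n2:
Step 1: frontier [n1—n2 9, n2—n8 12, n2—n3 14] → take n1—n2 (9); add n1.
Step 2: frontier [n1—n9 16, n2—n8 12, n2—n3 14] → take n2—n8 (12); add n8.
Step 3: frontier [n1—n9 16, n2—n3 14, n5—n8 2] → take n5—n8 (2); add n5.
Step 4: frontier [n1—n9 16, n2—n3 14, n3—n5 13] → take n3—n5 (13); add n3.
Step 5: frontier [n1—n9 16, n3—n9 7] → take n3—n9 (7); add n9.
Step 6: frontier [n6—n9 15] → take n6—n9 (15); add n6.
MST edges: n1—n2, n2—n8, n5—n8, n3—n5, n3—n9, n6—n9; total weight 9+12+2+13+7+15 = 58.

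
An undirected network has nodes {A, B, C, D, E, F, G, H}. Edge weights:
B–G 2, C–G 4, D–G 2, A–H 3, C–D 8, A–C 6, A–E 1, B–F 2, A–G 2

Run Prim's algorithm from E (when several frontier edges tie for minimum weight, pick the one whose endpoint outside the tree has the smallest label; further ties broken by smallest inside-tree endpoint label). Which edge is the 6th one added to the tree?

Prim, starting at E.
Step 1: frontier [A–E 1] → take A–E (1); add A.
Step 2: frontier [A–G 2, A–H 3, A–C 6] → take A–G (2); add G.
Step 3: frontier [A–H 3, A–C 6, B–G 2, D–G 2, C–G 4] → take B–G (2); add B.
Step 4: frontier [A–H 3, A–C 6, B–F 2, D–G 2, C–G 4] → take D–G (2); add D.
Step 5: frontier [A–H 3, A–C 6, B–F 2, C–D 8, C–G 4] → take B–F (2); add F.
Step 6: frontier [A–H 3, A–C 6, C–D 8, C–G 4] → take A–H (3); add H.
Step 7: frontier [A–C 6, C–D 8, C–G 4] → take C–G (4); add C.
The 6th edge added is A–H.

A-H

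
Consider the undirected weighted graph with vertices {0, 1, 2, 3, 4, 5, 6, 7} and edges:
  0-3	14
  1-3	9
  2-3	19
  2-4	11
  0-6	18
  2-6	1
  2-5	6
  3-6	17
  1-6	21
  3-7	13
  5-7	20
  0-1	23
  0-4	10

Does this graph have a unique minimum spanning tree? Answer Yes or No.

Kruskal: consider edges lightest-first.
2-6 (1): add — endpoints in different components.
2-5 (6): add — endpoints in different components.
1-3 (9): add — endpoints in different components.
0-4 (10): add — endpoints in different components.
2-4 (11): add — endpoints in different components.
3-7 (13): add — endpoints in different components.
0-3 (14): add — endpoints in different components.
Every non-tree edge has weight strictly greater than the heaviest edge on the tree path between its endpoints, so the MST is unique.

Yes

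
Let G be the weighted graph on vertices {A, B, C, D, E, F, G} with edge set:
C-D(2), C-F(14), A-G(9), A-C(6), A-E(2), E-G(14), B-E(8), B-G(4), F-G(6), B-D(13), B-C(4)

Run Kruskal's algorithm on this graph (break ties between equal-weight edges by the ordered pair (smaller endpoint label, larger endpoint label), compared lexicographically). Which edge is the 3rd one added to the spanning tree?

B-C

Kruskal: consider edges lightest-first.
A-E (2): add. Components now {A,E} {B} {C} {D} {F} {G}
C-D (2): add. Components now {A,E} {B} {C,D} {F} {G}
B-C (4): add. Components now {A,E} {B,C,D} {F} {G}
B-G (4): add. Components now {A,E} {B,C,D,G} {F}
A-C (6): add. Components now {A,B,C,D,E,G} {F}
F-G (6): add. Components now {A,B,C,D,E,F,G}
The 3rd edge added is B-C.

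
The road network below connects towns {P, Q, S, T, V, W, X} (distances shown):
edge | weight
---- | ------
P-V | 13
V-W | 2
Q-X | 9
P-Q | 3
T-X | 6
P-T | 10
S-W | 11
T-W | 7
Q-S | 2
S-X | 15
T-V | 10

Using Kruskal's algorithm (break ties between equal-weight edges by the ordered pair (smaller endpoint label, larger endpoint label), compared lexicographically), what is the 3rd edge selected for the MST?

P-Q

Sort edges by weight, then run Kruskal:
Q-S (2): add — endpoints in different components.
V-W (2): add — endpoints in different components.
P-Q (3): add — endpoints in different components.
T-X (6): add — endpoints in different components.
T-W (7): add — endpoints in different components.
Q-X (9): add — endpoints in different components.
The 3rd edge added is P-Q.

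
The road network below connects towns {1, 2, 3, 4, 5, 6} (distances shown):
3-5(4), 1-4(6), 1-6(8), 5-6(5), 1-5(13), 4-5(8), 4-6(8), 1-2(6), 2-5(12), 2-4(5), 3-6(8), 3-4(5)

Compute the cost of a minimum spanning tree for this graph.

Kruskal: consider edges lightest-first.
3-5 (4): add — endpoints in different components.
2-4 (5): add — endpoints in different components.
3-4 (5): add — endpoints in different components.
5-6 (5): add — endpoints in different components.
1-2 (6): add — endpoints in different components.
MST edges: 3-5, 2-4, 3-4, 5-6, 1-2; total weight 4+5+5+5+6 = 25.

25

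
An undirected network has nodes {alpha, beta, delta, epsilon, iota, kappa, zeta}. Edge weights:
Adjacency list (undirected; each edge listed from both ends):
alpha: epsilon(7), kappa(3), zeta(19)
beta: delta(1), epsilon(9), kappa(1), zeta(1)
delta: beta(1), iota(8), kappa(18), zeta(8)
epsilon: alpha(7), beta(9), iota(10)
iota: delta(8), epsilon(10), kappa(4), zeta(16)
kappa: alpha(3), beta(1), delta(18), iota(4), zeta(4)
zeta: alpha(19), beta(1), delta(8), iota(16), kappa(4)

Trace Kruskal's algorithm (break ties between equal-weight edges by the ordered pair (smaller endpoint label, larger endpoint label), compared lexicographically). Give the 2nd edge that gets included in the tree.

beta-kappa

Kruskal: consider edges lightest-first.
beta delta (1): add. Components now {kappa} {alpha} {beta,delta} {zeta} {epsilon} {iota}
beta kappa (1): add. Components now {beta,delta,kappa} {alpha} {zeta} {epsilon} {iota}
beta zeta (1): add. Components now {beta,delta,kappa,zeta} {alpha} {epsilon} {iota}
alpha kappa (3): add. Components now {alpha,beta,delta,kappa,zeta} {epsilon} {iota}
iota kappa (4): add. Components now {alpha,beta,delta,iota,kappa,zeta} {epsilon}
kappa zeta (4): skip — kappa and zeta already connected.
alpha epsilon (7): add. Components now {alpha,beta,delta,epsilon,iota,kappa,zeta}
The 2nd edge added is beta kappa.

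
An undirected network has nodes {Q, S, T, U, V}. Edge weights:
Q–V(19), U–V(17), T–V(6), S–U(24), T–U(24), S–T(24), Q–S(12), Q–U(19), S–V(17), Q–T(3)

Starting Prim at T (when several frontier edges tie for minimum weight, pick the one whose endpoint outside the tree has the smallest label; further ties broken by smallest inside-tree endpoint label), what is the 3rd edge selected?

Q-S

Prim's algorithm from T:
Step 1: frontier [Q–T 3, T–V 6, S–T 24, T–U 24] → take Q–T (3); add Q.
Step 2: frontier [Q–S 12, Q–U 19, Q–V 19, T–V 6, S–T 24, T–U 24] → take T–V (6); add V.
Step 3: frontier [Q–S 12, Q–U 19, S–T 24, T–U 24, S–V 17, U–V 17] → take Q–S (12); add S.
Step 4: frontier [Q–U 19, S–U 24, T–U 24, U–V 17] → take U–V (17); add U.
The 3rd edge added is Q–S.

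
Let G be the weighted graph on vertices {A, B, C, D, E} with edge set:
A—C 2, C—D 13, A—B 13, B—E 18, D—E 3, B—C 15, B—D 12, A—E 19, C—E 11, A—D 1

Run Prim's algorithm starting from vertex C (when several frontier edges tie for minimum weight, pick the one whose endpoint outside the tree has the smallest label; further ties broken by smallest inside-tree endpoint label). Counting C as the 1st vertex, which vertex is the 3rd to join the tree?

D

Prim, starting at C.
Step 1: frontier [A—C 2, C—E 11, C—D 13, B—C 15] → take A—C (2); add A.
Step 2: frontier [A—D 1, A—B 13, A—E 19, C—E 11, C—D 13, B—C 15] → take A—D (1); add D.
Step 3: frontier [A—B 13, A—E 19, C—E 11, B—C 15, D—E 3, B—D 12] → take D—E (3); add E.
Step 4: frontier [A—B 13, B—C 15, B—D 12, B—E 18] → take B—D (12); add B.
Vertex order: C, A, D, E, B. The 3rd vertex is D.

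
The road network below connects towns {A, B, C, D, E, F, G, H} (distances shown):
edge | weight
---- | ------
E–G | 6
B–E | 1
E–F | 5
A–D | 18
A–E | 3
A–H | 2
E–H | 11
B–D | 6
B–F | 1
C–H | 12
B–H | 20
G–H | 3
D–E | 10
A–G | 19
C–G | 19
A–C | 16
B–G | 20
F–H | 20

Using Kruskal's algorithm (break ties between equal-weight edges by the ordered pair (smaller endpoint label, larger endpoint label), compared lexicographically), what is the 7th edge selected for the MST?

C-H

Sort edges by weight, then run Kruskal:
B–E (1): add — endpoints in different components.
B–F (1): add — endpoints in different components.
A–H (2): add — endpoints in different components.
A–E (3): add — endpoints in different components.
G–H (3): add — endpoints in different components.
E–F (5): skip — E and F already connected.
B–D (6): add — endpoints in different components.
E–G (6): skip — E and G already connected.
D–E (10): skip — D and E already connected.
E–H (11): skip — E and H already connected.
C–H (12): add — endpoints in different components.
The 7th edge added is C–H.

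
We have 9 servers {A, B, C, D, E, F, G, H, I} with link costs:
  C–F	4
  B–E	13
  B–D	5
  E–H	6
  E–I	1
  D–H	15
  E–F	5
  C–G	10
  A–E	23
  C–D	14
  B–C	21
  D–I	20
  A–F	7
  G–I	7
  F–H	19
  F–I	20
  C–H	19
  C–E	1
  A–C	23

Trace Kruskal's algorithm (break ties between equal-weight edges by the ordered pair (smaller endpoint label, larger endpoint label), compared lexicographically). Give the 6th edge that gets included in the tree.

A-F

Kruskal: consider edges lightest-first.
C–E (1): add — endpoints in different components.
E–I (1): add — endpoints in different components.
C–F (4): add — endpoints in different components.
B–D (5): add — endpoints in different components.
E–F (5): skip — E and F already connected.
E–H (6): add — endpoints in different components.
A–F (7): add — endpoints in different components.
G–I (7): add — endpoints in different components.
C–G (10): skip — C and G already connected.
B–E (13): add — endpoints in different components.
The 6th edge added is A–F.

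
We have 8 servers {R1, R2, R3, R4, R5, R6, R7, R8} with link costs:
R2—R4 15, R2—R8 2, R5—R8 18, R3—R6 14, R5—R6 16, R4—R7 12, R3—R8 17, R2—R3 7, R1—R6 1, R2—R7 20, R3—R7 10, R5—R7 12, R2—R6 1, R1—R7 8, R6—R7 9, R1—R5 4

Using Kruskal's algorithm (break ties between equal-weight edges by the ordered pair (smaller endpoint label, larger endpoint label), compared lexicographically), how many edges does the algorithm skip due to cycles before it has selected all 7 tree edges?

2

Kruskal's algorithm — process edges by increasing weight (ties by edge label):
R1—R6 (1): add — endpoints in different components.
R2—R6 (1): add — endpoints in different components.
R2—R8 (2): add — endpoints in different components.
R1—R5 (4): add — endpoints in different components.
R2—R3 (7): add — endpoints in different components.
R1—R7 (8): add — endpoints in different components.
R6—R7 (9): skip — R6 and R7 already connected.
R3—R7 (10): skip — R3 and R7 already connected.
R4—R7 (12): add — endpoints in different components.
Edges rejected before the tree was complete: 2.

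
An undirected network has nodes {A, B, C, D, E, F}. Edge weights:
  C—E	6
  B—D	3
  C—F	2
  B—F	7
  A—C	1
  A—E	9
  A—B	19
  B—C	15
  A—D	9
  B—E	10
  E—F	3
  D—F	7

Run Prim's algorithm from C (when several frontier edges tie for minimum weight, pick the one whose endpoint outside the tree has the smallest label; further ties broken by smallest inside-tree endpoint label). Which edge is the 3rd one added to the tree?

E-F

Grow the tree from C using Prim:
Step 1: frontier [A—C 1, C—F 2, C—E 6, B—C 15] → take A—C (1); add A.
Step 2: frontier [A—D 9, A—E 9, A—B 19, C—F 2, C—E 6, B—C 15] → take C—F (2); add F.
Step 3: frontier [A—D 9, A—E 9, A—B 19, C—E 6, B—C 15, E—F 3, B—F 7, D—F 7] → take E—F (3); add E.
Step 4: frontier [A—D 9, A—B 19, B—C 15, B—E 10, B—F 7, D—F 7] → take B—F (7); add B.
Step 5: frontier [A—D 9, B—D 3, D—F 7] → take B—D (3); add D.
The 3rd edge added is E—F.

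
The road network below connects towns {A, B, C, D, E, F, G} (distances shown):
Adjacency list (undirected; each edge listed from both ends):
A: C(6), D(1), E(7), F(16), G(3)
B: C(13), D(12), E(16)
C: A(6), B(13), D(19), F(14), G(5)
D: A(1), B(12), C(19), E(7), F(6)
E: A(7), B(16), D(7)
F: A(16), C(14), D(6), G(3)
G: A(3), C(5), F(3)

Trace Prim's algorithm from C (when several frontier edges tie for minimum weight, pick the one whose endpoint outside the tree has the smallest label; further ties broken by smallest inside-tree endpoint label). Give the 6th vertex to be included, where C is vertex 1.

Prim's algorithm from C:
Step 1: cheapest edge leaving the tree is C—G (5); add G.
Step 2: cheapest edge leaving the tree is A—G (3); add A.
Step 3: cheapest edge leaving the tree is A—D (1); add D.
Step 4: cheapest edge leaving the tree is F—G (3); add F.
Step 5: cheapest edge leaving the tree is A—E (7); add E.
Step 6: cheapest edge leaving the tree is B—D (12); add B.
Vertex order: C, G, A, D, F, E, B. The 6th vertex is E.

E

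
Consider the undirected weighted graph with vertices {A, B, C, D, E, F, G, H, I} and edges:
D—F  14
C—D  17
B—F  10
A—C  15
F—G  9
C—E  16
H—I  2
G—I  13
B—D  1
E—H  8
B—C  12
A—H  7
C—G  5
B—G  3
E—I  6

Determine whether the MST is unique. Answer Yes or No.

Sort edges by weight, then run Kruskal:
B—D (1): add — endpoints in different components.
H—I (2): add — endpoints in different components.
B—G (3): add — endpoints in different components.
C—G (5): add — endpoints in different components.
E—I (6): add — endpoints in different components.
A—H (7): add — endpoints in different components.
E—H (8): skip — E and H already connected.
F—G (9): add — endpoints in different components.
B—F (10): skip — B and F already connected.
B—C (12): skip — B and C already connected.
G—I (13): add — endpoints in different components.
Every non-tree edge has weight strictly greater than the heaviest edge on the tree path between its endpoints, so the MST is unique.

Yes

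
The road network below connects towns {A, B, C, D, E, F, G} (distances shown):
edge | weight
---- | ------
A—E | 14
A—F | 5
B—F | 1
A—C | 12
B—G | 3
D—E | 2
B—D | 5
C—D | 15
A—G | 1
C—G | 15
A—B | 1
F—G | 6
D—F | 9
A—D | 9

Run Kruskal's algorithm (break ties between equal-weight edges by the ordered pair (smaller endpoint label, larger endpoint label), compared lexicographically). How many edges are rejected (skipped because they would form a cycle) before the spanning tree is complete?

5

Kruskal's algorithm — process edges by increasing weight (ties by edge label):
A—B (1): add. Components now {A,B} {C} {D} {E} {F} {G}
A—G (1): add. Components now {A,B,G} {C} {D} {E} {F}
B—F (1): add. Components now {A,B,F,G} {C} {D} {E}
D—E (2): add. Components now {A,B,F,G} {C} {D,E}
B—G (3): skip — B and G already connected.
A—F (5): skip — A and F already connected.
B—D (5): add. Components now {A,B,D,E,F,G} {C}
F—G (6): skip — F and G already connected.
A—D (9): skip — A and D already connected.
D—F (9): skip — D and F already connected.
A—C (12): add. Components now {A,B,C,D,E,F,G}
Edges rejected before the tree was complete: 5.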